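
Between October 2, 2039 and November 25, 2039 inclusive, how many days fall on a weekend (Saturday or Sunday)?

October 2, 2039 is a Sunday.
From October 2, 2039 to November 25, 2039 is 55 days inclusive.
55 = 7 × 7 + 6, so there are 7 full weeks plus 6 extra days.
Each full week contributes 2 weekend days (Sat, Sun): 7 × 2 = 14.
The 6 extra days are Sun, Mon, Tue, Wed, Thu, Fri — 1 of them qualifies.
Total: 14 + 1 = 15.

15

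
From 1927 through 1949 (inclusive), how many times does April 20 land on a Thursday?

3

Day of week of April 20 in each year:
1927: Wed, 1928: Fri, 1929: Sat, 1930: Sun, 1931: Mon, 1932: Wed, 1933: Thu ✓, 1934: Fri, 1935: Sat, 1936: Mon, 1937: Tue, 1938: Wed, 1939: Thu ✓, 1940: Sat, 1941: Sun, 1942: Mon, 1943: Tue, 1944: Thu ✓, 1945: Fri, 1946: Sat, 1947: Sun, 1948: Tue, 1949: Wed
Thursdays: 1933, 1939, 1944.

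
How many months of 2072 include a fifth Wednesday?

4

A month has five Wednesdays exactly when Wednesday falls within its first (length − 28) days.
Jan: 31 days, starts Fri → 5 of Fri, Sat, Sun
Feb: 29 days, starts Mon → 5 of Mon
Mar: 31 days, starts Tue → 5 of Tue, Wed, Thu ✓
Apr: 30 days, starts Fri → 5 of Fri, Sat
May: 31 days, starts Sun → 5 of Sun, Mon, Tue
Jun: 30 days, starts Wed → 5 of Wed, Thu ✓
Jul: 31 days, starts Fri → 5 of Fri, Sat, Sun
Aug: 31 days, starts Mon → 5 of Mon, Tue, Wed ✓
Sep: 30 days, starts Thu → 5 of Thu, Fri
Oct: 31 days, starts Sat → 5 of Sat, Sun, Mon
Nov: 30 days, starts Tue → 5 of Tue, Wed ✓
Dec: 31 days, starts Thu → 5 of Thu, Fri, Sat
Months with five Wednesdays: Mar, Jun, Aug, Nov.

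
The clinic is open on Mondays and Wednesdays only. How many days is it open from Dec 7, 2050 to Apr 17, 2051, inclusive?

Dec 7, 2050 is a Wednesday.
From Dec 7, 2050 to Apr 17, 2051 is 132 days inclusive.
132 = 7 × 18 + 6, so there are 18 full weeks plus 6 extra days.
Each full week contributes 2 days from the set (Mon, Wed): 18 × 2 = 36.
The 6 extra days are Wednesday, Thursday, Friday, Saturday, Sunday, Monday — 2 of them qualify.
Total: 36 + 2 = 38.

38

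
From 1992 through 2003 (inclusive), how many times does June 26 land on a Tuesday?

1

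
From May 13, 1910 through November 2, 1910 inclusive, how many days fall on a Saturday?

May 13, 1910 is a Friday.
The range spans 174 days (inclusive of both endpoints).
174 = 7 × 24 + 6, so there are 24 full weeks plus 6 extra days.
Each full week contributes one Saturday: 24 so far.
The 6 extra days are Fri, Sat, Sun, Mon, Tue, Wed — 1 of them qualifies.
Total: 24 + 1 = 25.

25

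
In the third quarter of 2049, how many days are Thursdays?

14

1 July 2049 is a Thursday.
The range spans 92 days (inclusive of both endpoints).
92 = 7 × 13 + 1, so there are 13 full weeks plus 1 extra day.
Each full week contributes one Thursday: 13 so far.
The 1 extra day is Thu — 1 of them qualifies.
Total: 13 + 1 = 14.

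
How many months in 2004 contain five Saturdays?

A month has five Saturdays exactly when Saturday falls within its first (length − 28) days.
Jan: 31 days, starts Thu → 5 of Thu, Fri, Sat ✓
Feb: 29 days, starts Sun → 5 of Sun
Mar: 31 days, starts Mon → 5 of Mon, Tue, Wed
Apr: 30 days, starts Thu → 5 of Thu, Fri
May: 31 days, starts Sat → 5 of Sat, Sun, Mon ✓
Jun: 30 days, starts Tue → 5 of Tue, Wed
Jul: 31 days, starts Thu → 5 of Thu, Fri, Sat ✓
Aug: 31 days, starts Sun → 5 of Sun, Mon, Tue
Sep: 30 days, starts Wed → 5 of Wed, Thu
Oct: 31 days, starts Fri → 5 of Fri, Sat, Sun ✓
Nov: 30 days, starts Mon → 5 of Mon, Tue
Dec: 31 days, starts Wed → 5 of Wed, Thu, Fri
Months with five Saturdays: Jan, May, Jul, Oct.

4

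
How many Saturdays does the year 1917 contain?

52

Jan 1, 1917 is a Monday.
That's 365 days from start to end, counting both.
365 = 7 × 52 + 1, so there are 52 full weeks plus 1 extra day.
Each full week contributes one Saturday: 52 so far.
The 1 extra day is Mon — none qualify.
Total: 52 + 0 = 52.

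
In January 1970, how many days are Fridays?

1 January 1970 is a Thursday.
That's 31 days from start to end, counting both.
31 = 7 × 4 + 3, so there are 4 full weeks plus 3 extra days.
Each full week contributes one Friday: 4 so far.
The 3 extra days are Thursday, Friday, Saturday — 1 of them qualifies.
Total: 4 + 1 = 5.

5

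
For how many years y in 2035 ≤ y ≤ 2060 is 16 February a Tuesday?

4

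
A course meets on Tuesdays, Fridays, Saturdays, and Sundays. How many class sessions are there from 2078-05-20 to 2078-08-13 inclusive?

50

2078-05-20 is a Friday.
From 2078-05-20 to 2078-08-13 is 86 days inclusive.
86 = 7 × 12 + 2, so there are 12 full weeks plus 2 extra days.
Each full week contributes 4 days from the set (Tue, Fri, Sat, Sun): 12 × 4 = 48.
The 2 extra days are Friday, Saturday — 2 of them qualify.
Total: 48 + 2 = 50.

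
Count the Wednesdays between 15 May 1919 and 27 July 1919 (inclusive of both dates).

10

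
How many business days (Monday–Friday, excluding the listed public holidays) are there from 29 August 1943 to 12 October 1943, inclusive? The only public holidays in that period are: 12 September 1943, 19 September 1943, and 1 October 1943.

31

29 August 1943 is a Sunday.
The range spans 45 days (inclusive of both endpoints).
45 = 7 × 6 + 3, so there are 6 full weeks plus 3 extra days.
Each full week contributes 5 weekdays (Mon–Fri): 6 × 5 = 30.
The 3 extra days are Sun, Mon, Tue — 2 of them qualify.
Total: 30 + 2 = 32.
Holidays: 12 September 1943 (Sun); 19 September 1943 (Sun); 1 October 1943 (Fri).
1 of the 3 holidays fall on weekdays; the rest are weekends and were already excluded.
Business days: 32 − 1 = 31.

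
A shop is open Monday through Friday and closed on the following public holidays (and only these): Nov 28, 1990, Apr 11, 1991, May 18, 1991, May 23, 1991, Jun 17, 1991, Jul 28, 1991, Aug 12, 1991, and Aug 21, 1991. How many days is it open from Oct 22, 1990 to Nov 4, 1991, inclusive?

265

Oct 22, 1990 is a Monday.
The range spans 379 days (inclusive of both endpoints).
379 = 7 × 54 + 1, so there are 54 full weeks plus 1 extra day.
Each full week contributes 5 weekdays (Mon–Fri): 54 × 5 = 270.
The 1 extra day is Mon — 1 of them qualifies.
Total: 270 + 1 = 271.
Holidays: Nov 28, 1990 (Wed); Apr 11, 1991 (Thu); May 18, 1991 (Sat); May 23, 1991 (Thu); Jun 17, 1991 (Mon); Jul 28, 1991 (Sun); Aug 12, 1991 (Mon); Aug 21, 1991 (Wed).
6 of the 8 holidays fall on weekdays; the rest are weekends and were already excluded.
Business days: 271 − 6 = 265.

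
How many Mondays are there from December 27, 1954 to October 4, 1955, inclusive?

December 27, 1954 is a Monday.
The range spans 282 days (inclusive of both endpoints).
282 = 7 × 40 + 2, so there are 40 full weeks plus 2 extra days.
Each full week contributes one Monday: 40 so far.
The 2 extra days are Mon, Tue — 1 of them qualifies.
Total: 40 + 1 = 41.

41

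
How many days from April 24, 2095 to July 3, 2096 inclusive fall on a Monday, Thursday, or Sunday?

188

April 24, 2095 is a Sunday.
The range spans 437 days (inclusive of both endpoints).
437 = 7 × 62 + 3, so there are 62 full weeks plus 3 extra days.
Each full week contributes 3 days from the set (Mon, Thu, Sun): 62 × 3 = 186.
The 3 extra days are Sunday, Monday, Tuesday — 2 of them qualify.
Total: 186 + 2 = 188.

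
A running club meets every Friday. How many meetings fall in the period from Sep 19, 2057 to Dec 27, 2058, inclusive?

67

Sep 19, 2057 is a Wednesday.
That's 465 days from start to end, counting both.
465 = 7 × 66 + 3, so there are 66 full weeks plus 3 extra days.
Each full week contributes one Friday: 66 so far.
The 3 extra days are Wednesday, Thursday, Friday — 1 of them qualifies.
Total: 66 + 1 = 67.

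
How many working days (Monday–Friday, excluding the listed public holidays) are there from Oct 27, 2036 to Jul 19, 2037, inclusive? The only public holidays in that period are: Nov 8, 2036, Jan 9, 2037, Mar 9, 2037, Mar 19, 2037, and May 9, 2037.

Oct 27, 2036 is a Monday.
That's 266 days from start to end, counting both.
266 = 7 × 38, so the span is exactly 38 full weeks.
Each full week contributes 5 weekdays (Mon–Fri): 38 × 5 = 190.
Total: 190.
Holidays: Nov 8, 2036 (Sat); Jan 9, 2037 (Fri); Mar 9, 2037 (Mon); Mar 19, 2037 (Thu); May 9, 2037 (Sat).
3 of the 5 holidays fall on weekdays; the rest are weekends and were already excluded.
Business days: 190 − 3 = 187.

187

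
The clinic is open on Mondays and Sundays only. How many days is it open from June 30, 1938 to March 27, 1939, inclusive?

June 30, 1938 is a Thursday.
From June 30, 1938 to March 27, 1939 is 271 days inclusive.
271 = 7 × 38 + 5, so there are 38 full weeks plus 5 extra days.
Each full week contributes 2 days from the set (Mon, Sun): 38 × 2 = 76.
The 5 extra days are Thu, Fri, Sat, Sun, Mon — 2 of them qualify.
Total: 76 + 2 = 78.

78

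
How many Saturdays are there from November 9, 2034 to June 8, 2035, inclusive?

November 9, 2034 is a Thursday.
That's 212 days from start to end, counting both.
212 = 7 × 30 + 2, so there are 30 full weeks plus 2 extra days.
Each full week contributes one Saturday: 30 so far.
The 2 extra days are Thu, Fri — none qualify.
Total: 30 + 0 = 30.

30 Saturdays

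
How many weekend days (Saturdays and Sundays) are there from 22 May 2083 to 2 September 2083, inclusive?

22 May 2083 is a Saturday.
The range spans 104 days (inclusive of both endpoints).
104 = 7 × 14 + 6, so there are 14 full weeks plus 6 extra days.
Each full week contributes 2 weekend days (Sat, Sun): 14 × 2 = 28.
The 6 extra days are Saturday, Sunday, Monday, Tuesday, Wednesday, Thursday — 2 of them qualify.
Total: 28 + 2 = 30.

30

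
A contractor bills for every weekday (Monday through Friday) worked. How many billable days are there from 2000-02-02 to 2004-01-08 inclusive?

1027

2000-02-02 is a Wednesday.
From 2000-02-02 to 2004-01-08 is 1437 days inclusive.
1437 = 7 × 205 + 2, so there are 205 full weeks plus 2 extra days.
Each full week contributes 5 weekdays (Mon–Fri): 205 × 5 = 1025.
The 2 extra days are Wed, Thu — 2 of them qualify.
Total: 1025 + 2 = 1027.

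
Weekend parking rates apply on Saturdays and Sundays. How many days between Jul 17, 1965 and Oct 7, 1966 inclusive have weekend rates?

128

Jul 17, 1965 is a Saturday.
From Jul 17, 1965 to Oct 7, 1966 is 448 days inclusive.
448 = 7 × 64, so the span is exactly 64 full weeks.
Each full week contributes 2 weekend days (Sat, Sun): 64 × 2 = 128.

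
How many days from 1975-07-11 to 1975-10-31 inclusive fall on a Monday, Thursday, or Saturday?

1975-07-11 is a Friday.
The range spans 113 days (inclusive of both endpoints).
113 = 7 × 16 + 1, so there are 16 full weeks plus 1 extra day.
Each full week contributes 3 days from the set (Mon, Thu, Sat): 16 × 3 = 48.
The 1 extra day is Fri — none qualify.
Total: 48 + 0 = 48.

48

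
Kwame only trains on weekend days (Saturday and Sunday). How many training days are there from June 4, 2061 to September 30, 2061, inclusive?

34

June 4, 2061 is a Saturday.
That's 119 days from start to end, counting both.
119 = 7 × 17, so the span is exactly 17 full weeks.
Each full week contributes 2 weekend days (Sat, Sun): 17 × 2 = 34.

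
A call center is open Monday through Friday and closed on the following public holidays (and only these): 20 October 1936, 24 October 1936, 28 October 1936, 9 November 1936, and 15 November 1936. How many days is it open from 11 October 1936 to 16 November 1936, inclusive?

23

11 October 1936 is a Sunday.
The range spans 37 days (inclusive of both endpoints).
37 = 7 × 5 + 2, so there are 5 full weeks plus 2 extra days.
Each full week contributes 5 weekdays (Mon–Fri): 5 × 5 = 25.
The 2 extra days are Sunday, Monday — 1 of them qualifies.
Total: 25 + 1 = 26.
Holidays: 20 October 1936 (Tue); 24 October 1936 (Sat); 28 October 1936 (Wed); 9 November 1936 (Mon); 15 November 1936 (Sun).
3 of the 5 holidays fall on weekdays; the rest are weekends and were already excluded.
Business days: 26 − 3 = 23.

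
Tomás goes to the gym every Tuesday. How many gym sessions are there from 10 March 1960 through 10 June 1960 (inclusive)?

10 March 1960 is a Thursday.
The range spans 93 days (inclusive of both endpoints).
93 = 7 × 13 + 2, so there are 13 full weeks plus 2 extra days.
Each full week contributes one Tuesday: 13 so far.
The 2 extra days are Thursday, Friday — none qualify.
Total: 13 + 0 = 13.

13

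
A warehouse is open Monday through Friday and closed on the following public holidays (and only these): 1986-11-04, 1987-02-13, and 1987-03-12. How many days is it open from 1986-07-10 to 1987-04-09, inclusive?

1986-07-10 is a Thursday.
That's 274 days from start to end, counting both.
274 = 7 × 39 + 1, so there are 39 full weeks plus 1 extra day.
Each full week contributes 5 weekdays (Mon–Fri): 39 × 5 = 195.
The 1 extra day is Thu — 1 of them qualifies.
Total: 195 + 1 = 196.
Holidays: 1986-11-04 (Tue); 1987-02-13 (Fri); 1987-03-12 (Thu).
All 3 holidays fall on weekdays, so subtract 3.
Business days: 196 − 3 = 193.

193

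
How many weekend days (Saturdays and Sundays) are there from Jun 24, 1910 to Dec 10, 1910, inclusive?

49

Jun 24, 1910 is a Friday.
From Jun 24, 1910 to Dec 10, 1910 is 170 days inclusive.
170 = 7 × 24 + 2, so there are 24 full weeks plus 2 extra days.
Each full week contributes 2 weekend days (Sat, Sun): 24 × 2 = 48.
The 2 extra days are Friday, Saturday — 1 of them qualifies.
Total: 48 + 1 = 49.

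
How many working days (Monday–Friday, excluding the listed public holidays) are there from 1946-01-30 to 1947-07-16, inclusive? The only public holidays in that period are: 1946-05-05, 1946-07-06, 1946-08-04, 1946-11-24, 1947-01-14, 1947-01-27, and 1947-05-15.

378 working days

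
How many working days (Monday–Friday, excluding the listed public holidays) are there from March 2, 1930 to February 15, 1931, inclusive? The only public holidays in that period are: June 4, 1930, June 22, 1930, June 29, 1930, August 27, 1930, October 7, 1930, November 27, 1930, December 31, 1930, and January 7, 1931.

March 2, 1930 is a Sunday.
That's 351 days from start to end, counting both.
351 = 7 × 50 + 1, so there are 50 full weeks plus 1 extra day.
Each full week contributes 5 weekdays (Mon–Fri): 50 × 5 = 250.
The 1 extra day is Sunday — none qualify.
Total: 250 + 0 = 250.
Holidays: June 4, 1930 (Wed); June 22, 1930 (Sun); June 29, 1930 (Sun); August 27, 1930 (Wed); October 7, 1930 (Tue); November 27, 1930 (Thu); December 31, 1930 (Wed); January 7, 1931 (Wed).
6 of the 8 holidays fall on weekdays; the rest are weekends and were already excluded.
Business days: 250 − 6 = 244.

244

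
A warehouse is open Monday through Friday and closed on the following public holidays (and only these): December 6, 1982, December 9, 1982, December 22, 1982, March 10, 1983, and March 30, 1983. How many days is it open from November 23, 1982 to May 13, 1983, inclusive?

119 business days

November 23, 1982 is a Tuesday.
That's 172 days from start to end, counting both.
172 = 7 × 24 + 4, so there are 24 full weeks plus 4 extra days.
Each full week contributes 5 weekdays (Mon–Fri): 24 × 5 = 120.
The 4 extra days are Tuesday, Wednesday, Thursday, Friday — 4 of them qualify.
Total: 120 + 4 = 124.
Holidays: December 6, 1982 (Mon); December 9, 1982 (Thu); December 22, 1982 (Wed); March 10, 1983 (Thu); March 30, 1983 (Wed).
All 5 holidays fall on weekdays, so subtract 5.
Business days: 124 − 5 = 119.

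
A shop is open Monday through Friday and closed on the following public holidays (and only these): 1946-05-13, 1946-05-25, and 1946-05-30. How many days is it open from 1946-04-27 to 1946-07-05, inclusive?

48

1946-04-27 is a Saturday.
From 1946-04-27 to 1946-07-05 is 70 days inclusive.
70 = 7 × 10, so the span is exactly 10 full weeks.
Each full week contributes 5 weekdays (Mon–Fri): 10 × 5 = 50.
Total: 50.
Holidays: 1946-05-13 (Mon); 1946-05-25 (Sat); 1946-05-30 (Thu).
2 of the 3 holidays fall on weekdays; the rest are weekends and were already excluded.
Business days: 50 − 2 = 48.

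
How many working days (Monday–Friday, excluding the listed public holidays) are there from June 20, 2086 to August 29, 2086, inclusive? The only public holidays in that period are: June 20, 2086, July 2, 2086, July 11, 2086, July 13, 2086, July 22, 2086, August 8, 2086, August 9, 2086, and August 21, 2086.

June 20, 2086 is a Thursday.
From June 20, 2086 to August 29, 2086 is 71 days inclusive.
71 = 7 × 10 + 1, so there are 10 full weeks plus 1 extra day.
Each full week contributes 5 weekdays (Mon–Fri): 10 × 5 = 50.
The 1 extra day is Thursday — 1 of them qualifies.
Total: 50 + 1 = 51.
Holidays: June 20, 2086 (Thu); July 2, 2086 (Tue); July 11, 2086 (Thu); July 13, 2086 (Sat); July 22, 2086 (Mon); August 8, 2086 (Thu); August 9, 2086 (Fri); August 21, 2086 (Wed).
7 of the 8 holidays fall on weekdays; the rest are weekends and were already excluded.
Business days: 51 − 7 = 44.

44 working days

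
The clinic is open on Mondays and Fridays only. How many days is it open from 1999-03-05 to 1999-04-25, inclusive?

1999-03-05 is a Friday.
That's 52 days from start to end, counting both.
52 = 7 × 7 + 3, so there are 7 full weeks plus 3 extra days.
Each full week contributes 2 days from the set (Mon, Fri): 7 × 2 = 14.
The 3 extra days are Fri, Sat, Sun — 1 of them qualifies.
Total: 14 + 1 = 15.

15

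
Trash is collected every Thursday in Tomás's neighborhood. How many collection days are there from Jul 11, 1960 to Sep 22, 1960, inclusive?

11 Thursdays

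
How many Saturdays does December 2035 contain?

2035-12-01 is a Saturday.
The range spans 31 days (inclusive of both endpoints).
31 = 7 × 4 + 3, so there are 4 full weeks plus 3 extra days.
Each full week contributes one Saturday: 4 so far.
The 3 extra days are Saturday, Sunday, Monday — 1 of them qualifies.
Total: 4 + 1 = 5.

5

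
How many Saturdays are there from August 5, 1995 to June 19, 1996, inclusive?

46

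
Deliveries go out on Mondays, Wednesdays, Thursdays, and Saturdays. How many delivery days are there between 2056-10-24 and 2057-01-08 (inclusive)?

44

2056-10-24 is a Tuesday.
From 2056-10-24 to 2057-01-08 is 77 days inclusive.
77 = 7 × 11, so the span is exactly 11 full weeks.
Each full week contributes 4 days from the set (Mon, Wed, Thu, Sat): 11 × 4 = 44.
Total: 44.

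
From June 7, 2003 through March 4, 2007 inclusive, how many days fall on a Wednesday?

195 Wednesdays

June 7, 2003 is a Saturday.
That's 1367 days from start to end, counting both.
1367 = 7 × 195 + 2, so there are 195 full weeks plus 2 extra days.
Each full week contributes one Wednesday: 195 so far.
The 2 extra days are Sat, Sun — none qualify.
Total: 195 + 0 = 195.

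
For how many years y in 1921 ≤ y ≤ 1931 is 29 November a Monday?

1

Day of week of November 29 in each year:
1921: Tue, 1922: Wed, 1923: Thu, 1924: Sat, 1925: Sun, 1926: Mon ✓, 1927: Tue, 1928: Thu, 1929: Fri, 1930: Sat, 1931: Sun
Mondays: 1926.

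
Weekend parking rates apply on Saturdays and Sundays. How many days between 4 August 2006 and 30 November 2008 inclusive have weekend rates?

4 August 2006 is a Friday.
The range spans 850 days (inclusive of both endpoints).
850 = 7 × 121 + 3, so there are 121 full weeks plus 3 extra days.
Each full week contributes 2 weekend days (Sat, Sun): 121 × 2 = 242.
The 3 extra days are Fri, Sat, Sun — 2 of them qualify.
Total: 242 + 2 = 244.

244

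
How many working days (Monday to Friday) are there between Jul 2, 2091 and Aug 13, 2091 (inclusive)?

31

Jul 2, 2091 is a Monday.
That's 43 days from start to end, counting both.
43 = 7 × 6 + 1, so there are 6 full weeks plus 1 extra day.
Each full week contributes 5 weekdays (Mon–Fri): 6 × 5 = 30.
The 1 extra day is Mon — 1 of them qualifies.
Total: 30 + 1 = 31.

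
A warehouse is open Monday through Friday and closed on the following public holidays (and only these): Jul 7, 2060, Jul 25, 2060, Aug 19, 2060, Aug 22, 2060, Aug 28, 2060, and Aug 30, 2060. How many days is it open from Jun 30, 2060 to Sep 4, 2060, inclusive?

45

Jun 30, 2060 is a Wednesday.
From Jun 30, 2060 to Sep 4, 2060 is 67 days inclusive.
67 = 7 × 9 + 4, so there are 9 full weeks plus 4 extra days.
Each full week contributes 5 weekdays (Mon–Fri): 9 × 5 = 45.
The 4 extra days are Wednesday, Thursday, Friday, Saturday — 3 of them qualify.
Total: 45 + 3 = 48.
Holidays: Jul 7, 2060 (Wed); Jul 25, 2060 (Sun); Aug 19, 2060 (Thu); Aug 22, 2060 (Sun); Aug 28, 2060 (Sat); Aug 30, 2060 (Mon).
3 of the 6 holidays fall on weekdays; the rest are weekends and were already excluded.
Business days: 48 − 3 = 45.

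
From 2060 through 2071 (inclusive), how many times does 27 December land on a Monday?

Day of week of December 27 in each year:
2060: Mon ✓, 2061: Tue, 2062: Wed, 2063: Thu, 2064: Sat, 2065: Sun, 2066: Mon ✓, 2067: Tue, 2068: Thu, 2069: Fri, 2070: Sat, 2071: Sun
Mondays: 2060, 2066.

2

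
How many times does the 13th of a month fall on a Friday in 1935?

2

The 13th falls on a Friday when the month's 13th has weekday Fri.
Jan 13 is Sun; Feb 13 is Wed; Mar 13 is Wed; Apr 13 is Sat; May 13 is Mon; Jun 13 is Thu; Jul 13 is Sat; Aug 13 is Tue; Sep 13 is Fri ✓; Oct 13 is Sun; Nov 13 is Wed; Dec 13 is Fri ✓.
Friday the 13ths: Sep, Dec.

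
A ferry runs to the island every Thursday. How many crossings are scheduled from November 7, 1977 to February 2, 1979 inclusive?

65 Thursdays

November 7, 1977 is a Monday.
The range spans 453 days (inclusive of both endpoints).
453 = 7 × 64 + 5, so there are 64 full weeks plus 5 extra days.
Each full week contributes one Thursday: 64 so far.
The 5 extra days are Monday, Tuesday, Wednesday, Thursday, Friday — 1 of them qualifies.
Total: 64 + 1 = 65.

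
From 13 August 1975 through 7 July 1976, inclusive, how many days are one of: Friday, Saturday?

13 August 1975 is a Wednesday.
That's 330 days from start to end, counting both.
330 = 7 × 47 + 1, so there are 47 full weeks plus 1 extra day.
Each full week contributes 2 days from the set (Fri, Sat): 47 × 2 = 94.
The 1 extra day is Wed — none qualify.
Total: 94 + 0 = 94.

94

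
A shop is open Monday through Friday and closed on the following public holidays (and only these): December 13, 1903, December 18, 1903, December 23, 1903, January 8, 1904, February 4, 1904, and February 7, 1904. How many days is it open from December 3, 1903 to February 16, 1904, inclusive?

50 working days

December 3, 1903 is a Thursday.
The range spans 76 days (inclusive of both endpoints).
76 = 7 × 10 + 6, so there are 10 full weeks plus 6 extra days.
Each full week contributes 5 weekdays (Mon–Fri): 10 × 5 = 50.
The 6 extra days are Thu, Fri, Sat, Sun, Mon, Tue — 4 of them qualify.
Total: 50 + 4 = 54.
Holidays: December 13, 1903 (Sun); December 18, 1903 (Fri); December 23, 1903 (Wed); January 8, 1904 (Fri); February 4, 1904 (Thu); February 7, 1904 (Sun).
4 of the 6 holidays fall on weekdays; the rest are weekends and were already excluded.
Business days: 54 − 4 = 50.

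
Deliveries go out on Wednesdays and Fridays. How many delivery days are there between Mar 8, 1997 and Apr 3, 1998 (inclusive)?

112

Mar 8, 1997 is a Saturday.
From Mar 8, 1997 to Apr 3, 1998 is 392 days inclusive.
392 = 7 × 56, so the span is exactly 56 full weeks.
Each full week contributes 2 days from the set (Wed, Fri): 56 × 2 = 112.
Total: 112.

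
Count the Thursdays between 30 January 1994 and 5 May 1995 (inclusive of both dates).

66 Thursdays

30 January 1994 is a Sunday.
That's 461 days from start to end, counting both.
461 = 7 × 65 + 6, so there are 65 full weeks plus 6 extra days.
Each full week contributes one Thursday: 65 so far.
The 6 extra days are Sun, Mon, Tue, Wed, Thu, Fri — 1 of them qualifies.
Total: 65 + 1 = 66.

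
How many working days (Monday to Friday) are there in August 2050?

Aug 1, 2050 is a Monday.
That's 31 days from start to end, counting both.
31 = 7 × 4 + 3, so there are 4 full weeks plus 3 extra days.
Each full week contributes 5 weekdays (Mon–Fri): 4 × 5 = 20.
The 3 extra days are Mon, Tue, Wed — 3 of them qualify.
Total: 20 + 3 = 23.

23 weekdays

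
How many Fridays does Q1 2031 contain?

2031-01-01 is a Wednesday.
That's 90 days from start to end, counting both.
90 = 7 × 12 + 6, so there are 12 full weeks plus 6 extra days.
Each full week contributes one Friday: 12 so far.
The 6 extra days are Wed, Thu, Fri, Sat, Sun, Mon — 1 of them qualifies.
Total: 12 + 1 = 13.

13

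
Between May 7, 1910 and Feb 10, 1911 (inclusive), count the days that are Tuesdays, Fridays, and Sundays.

120

May 7, 1910 is a Saturday.
That's 280 days from start to end, counting both.
280 = 7 × 40, so the span is exactly 40 full weeks.
Each full week contributes 3 days from the set (Tue, Fri, Sun): 40 × 3 = 120.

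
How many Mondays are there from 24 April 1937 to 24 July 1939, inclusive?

24 April 1937 is a Saturday.
The range spans 822 days (inclusive of both endpoints).
822 = 7 × 117 + 3, so there are 117 full weeks plus 3 extra days.
Each full week contributes one Monday: 117 so far.
The 3 extra days are Sat, Sun, Mon — 1 of them qualifies.
Total: 117 + 1 = 118.

118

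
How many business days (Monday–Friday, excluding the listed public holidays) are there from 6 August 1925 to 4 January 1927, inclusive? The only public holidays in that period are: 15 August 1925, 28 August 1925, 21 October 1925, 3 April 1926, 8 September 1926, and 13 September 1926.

365

6 August 1925 is a Thursday.
From 6 August 1925 to 4 January 1927 is 517 days inclusive.
517 = 7 × 73 + 6, so there are 73 full weeks plus 6 extra days.
Each full week contributes 5 weekdays (Mon–Fri): 73 × 5 = 365.
The 6 extra days are Thu, Fri, Sat, Sun, Mon, Tue — 4 of them qualify.
Total: 365 + 4 = 369.
Holidays: 15 August 1925 (Sat); 28 August 1925 (Fri); 21 October 1925 (Wed); 3 April 1926 (Sat); 8 September 1926 (Wed); 13 September 1926 (Mon).
4 of the 6 holidays fall on weekdays; the rest are weekends and were already excluded.
Business days: 369 − 4 = 365.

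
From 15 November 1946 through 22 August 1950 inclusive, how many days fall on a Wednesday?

196

15 November 1946 is a Friday.
From 15 November 1946 to 22 August 1950 is 1377 days inclusive.
1377 = 7 × 196 + 5, so there are 196 full weeks plus 5 extra days.
Each full week contributes one Wednesday: 196 so far.
The 5 extra days are Friday, Saturday, Sunday, Monday, Tuesday — none qualify.
Total: 196 + 0 = 196.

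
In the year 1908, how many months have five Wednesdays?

A month has five Wednesdays exactly when Wednesday falls within its first (length − 28) days.
Jan: 31 days, starts Wed → 5 of Wed, Thu, Fri ✓
Feb: 29 days, starts Sat → 5 of Sat
Mar: 31 days, starts Sun → 5 of Sun, Mon, Tue
Apr: 30 days, starts Wed → 5 of Wed, Thu ✓
May: 31 days, starts Fri → 5 of Fri, Sat, Sun
Jun: 30 days, starts Mon → 5 of Mon, Tue
Jul: 31 days, starts Wed → 5 of Wed, Thu, Fri ✓
Aug: 31 days, starts Sat → 5 of Sat, Sun, Mon
Sep: 30 days, starts Tue → 5 of Tue, Wed ✓
Oct: 31 days, starts Thu → 5 of Thu, Fri, Sat
Nov: 30 days, starts Sun → 5 of Sun, Mon
Dec: 31 days, starts Tue → 5 of Tue, Wed, Thu ✓
Months with five Wednesdays: Jan, Apr, Jul, Sep, Dec.

5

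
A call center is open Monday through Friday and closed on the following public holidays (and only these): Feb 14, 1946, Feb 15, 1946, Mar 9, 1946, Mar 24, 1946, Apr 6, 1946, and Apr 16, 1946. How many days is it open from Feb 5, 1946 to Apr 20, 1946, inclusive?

Feb 5, 1946 is a Tuesday.
The range spans 75 days (inclusive of both endpoints).
75 = 7 × 10 + 5, so there are 10 full weeks plus 5 extra days.
Each full week contributes 5 weekdays (Mon–Fri): 10 × 5 = 50.
The 5 extra days are Tue, Wed, Thu, Fri, Sat — 4 of them qualify.
Total: 50 + 4 = 54.
Holidays: Feb 14, 1946 (Thu); Feb 15, 1946 (Fri); Mar 9, 1946 (Sat); Mar 24, 1946 (Sun); Apr 6, 1946 (Sat); Apr 16, 1946 (Tue).
3 of the 6 holidays fall on weekdays; the rest are weekends and were already excluded.
Business days: 54 − 3 = 51.

51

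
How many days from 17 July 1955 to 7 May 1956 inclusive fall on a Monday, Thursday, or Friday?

127

17 July 1955 is a Sunday.
From 17 July 1955 to 7 May 1956 is 296 days inclusive.
296 = 7 × 42 + 2, so there are 42 full weeks plus 2 extra days.
Each full week contributes 3 days from the set (Mon, Thu, Fri): 42 × 3 = 126.
The 2 extra days are Sun, Mon — 1 of them qualifies.
Total: 126 + 1 = 127.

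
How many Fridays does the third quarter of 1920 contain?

1920-07-01 is a Thursday.
From 1920-07-01 to 1920-09-30 is 92 days inclusive.
92 = 7 × 13 + 1, so there are 13 full weeks plus 1 extra day.
Each full week contributes one Friday: 13 so far.
The 1 extra day is Thu — none qualify.
Total: 13 + 0 = 13.

13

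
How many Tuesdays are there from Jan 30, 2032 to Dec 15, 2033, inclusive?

Jan 30, 2032 is a Friday.
From Jan 30, 2032 to Dec 15, 2033 is 686 days inclusive.
686 = 7 × 98, so the span is exactly 98 full weeks.
Each full week contributes one Tuesday: 98 so far.

98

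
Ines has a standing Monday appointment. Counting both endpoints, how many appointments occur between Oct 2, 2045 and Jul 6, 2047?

92

Oct 2, 2045 is a Monday.
From Oct 2, 2045 to Jul 6, 2047 is 643 days inclusive.
643 = 7 × 91 + 6, so there are 91 full weeks plus 6 extra days.
Each full week contributes one Monday: 91 so far.
The 6 extra days are Mon, Tue, Wed, Thu, Fri, Sat — 1 of them qualifies.
Total: 91 + 1 = 92.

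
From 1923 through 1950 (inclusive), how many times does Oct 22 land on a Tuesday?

4

Day of week of October 22 in each year:
1923: Mon, 1924: Wed, 1925: Thu, 1926: Fri, 1927: Sat, 1928: Mon, 1929: Tue ✓, 1930: Wed, 1931: Thu, 1932: Sat, 1933: Sun, 1934: Mon, 1935: Tue ✓, 1936: Thu, 1937: Fri, 1938: Sat, 1939: Sun, 1940: Tue ✓, 1941: Wed, 1942: Thu, 1943: Fri, 1944: Sun, 1945: Mon, 1946: Tue ✓, 1947: Wed, 1948: Fri, 1949: Sat, 1950: Sun
Tuesdays: 1929, 1935, 1940, 1946.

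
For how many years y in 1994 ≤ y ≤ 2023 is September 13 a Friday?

4

Day of week of September 13 in each year:
1994: Tue, 1995: Wed, 1996: Fri ✓, 1997: Sat, 1998: Sun, 1999: Mon, 2000: Wed, 2001: Thu, 2002: Fri ✓, 2003: Sat, 2004: Mon, 2005: Tue, 2006: Wed, 2007: Thu, 2008: Sat, 2009: Sun, 2010: Mon, 2011: Tue, 2012: Thu, 2013: Fri ✓, 2014: Sat, 2015: Sun, 2016: Tue, 2017: Wed, 2018: Thu, 2019: Fri ✓, 2020: Sun, 2021: Mon, 2022: Tue, 2023: Wed
Fridays: 1996, 2002, 2013, 2019.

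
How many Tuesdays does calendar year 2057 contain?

2057-01-01 is a Monday.
From 2057-01-01 to 2057-12-31 is 365 days inclusive.
365 = 7 × 52 + 1, so there are 52 full weeks plus 1 extra day.
Each full week contributes one Tuesday: 52 so far.
The 1 extra day is Mon — none qualify.
Total: 52 + 0 = 52.

52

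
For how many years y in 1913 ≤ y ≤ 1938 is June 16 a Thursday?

4

Day of week of June 16 in each year:
1913: Mon, 1914: Tue, 1915: Wed, 1916: Fri, 1917: Sat, 1918: Sun, 1919: Mon, 1920: Wed, 1921: Thu ✓, 1922: Fri, 1923: Sat, 1924: Mon, 1925: Tue, 1926: Wed, 1927: Thu ✓, 1928: Sat, 1929: Sun, 1930: Mon, 1931: Tue, 1932: Thu ✓, 1933: Fri, 1934: Sat, 1935: Sun, 1936: Tue, 1937: Wed, 1938: Thu ✓
Thursdays: 1921, 1927, 1932, 1938.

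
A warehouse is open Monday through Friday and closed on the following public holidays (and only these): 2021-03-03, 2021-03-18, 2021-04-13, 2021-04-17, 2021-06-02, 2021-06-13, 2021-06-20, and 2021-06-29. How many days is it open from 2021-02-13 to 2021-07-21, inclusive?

2021-02-13 is a Saturday.
From 2021-02-13 to 2021-07-21 is 159 days inclusive.
159 = 7 × 22 + 5, so there are 22 full weeks plus 5 extra days.
Each full week contributes 5 weekdays (Mon–Fri): 22 × 5 = 110.
The 5 extra days are Sat, Sun, Mon, Tue, Wed — 3 of them qualify.
Total: 110 + 3 = 113.
Holidays: 2021-03-03 (Wed); 2021-03-18 (Thu); 2021-04-13 (Tue); 2021-04-17 (Sat); 2021-06-02 (Wed); 2021-06-13 (Sun); 2021-06-20 (Sun); 2021-06-29 (Tue).
5 of the 8 holidays fall on weekdays; the rest are weekends and were already excluded.
Business days: 113 − 5 = 108.

108 business days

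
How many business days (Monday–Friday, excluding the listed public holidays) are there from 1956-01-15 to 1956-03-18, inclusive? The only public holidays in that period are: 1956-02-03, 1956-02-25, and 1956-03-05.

43 business days

1956-01-15 is a Sunday.
That's 64 days from start to end, counting both.
64 = 7 × 9 + 1, so there are 9 full weeks plus 1 extra day.
Each full week contributes 5 weekdays (Mon–Fri): 9 × 5 = 45.
The 1 extra day is Sun — none qualify.
Total: 45 + 0 = 45.
Holidays: 1956-02-03 (Fri); 1956-02-25 (Sat); 1956-03-05 (Mon).
2 of the 3 holidays fall on weekdays; the rest are weekends and were already excluded.
Business days: 45 − 2 = 43.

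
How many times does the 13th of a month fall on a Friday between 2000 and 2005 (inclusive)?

Friday-the-13ths by year:
2000: Oct
2001: Apr, Jul
2002: Sep, Dec
2003: Jun
2004: Feb, Aug
2005: May

9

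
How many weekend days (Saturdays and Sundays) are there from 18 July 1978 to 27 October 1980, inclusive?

238

18 July 1978 is a Tuesday.
The range spans 833 days (inclusive of both endpoints).
833 = 7 × 119, so the span is exactly 119 full weeks.
Each full week contributes 2 weekend days (Sat, Sun): 119 × 2 = 238.
Total: 238.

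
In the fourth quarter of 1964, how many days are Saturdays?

13

1964-10-01 is a Thursday.
From 1964-10-01 to 1964-12-31 is 92 days inclusive.
92 = 7 × 13 + 1, so there are 13 full weeks plus 1 extra day.
Each full week contributes one Saturday: 13 so far.
The 1 extra day is Thu — none qualify.
Total: 13 + 0 = 13.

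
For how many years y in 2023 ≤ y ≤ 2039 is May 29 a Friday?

Day of week of May 29 in each year:
2023: Mon, 2024: Wed, 2025: Thu, 2026: Fri ✓, 2027: Sat, 2028: Mon, 2029: Tue, 2030: Wed, 2031: Thu, 2032: Sat, 2033: Sun, 2034: Mon, 2035: Tue, 2036: Thu, 2037: Fri ✓, 2038: Sat, 2039: Sun
Fridays: 2026, 2037.

2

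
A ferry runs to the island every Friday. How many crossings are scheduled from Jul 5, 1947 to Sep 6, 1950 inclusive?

Jul 5, 1947 is a Saturday.
The range spans 1160 days (inclusive of both endpoints).
1160 = 7 × 165 + 5, so there are 165 full weeks plus 5 extra days.
Each full week contributes one Friday: 165 so far.
The 5 extra days are Saturday, Sunday, Monday, Tuesday, Wednesday — none qualify.
Total: 165 + 0 = 165.

165 Fridays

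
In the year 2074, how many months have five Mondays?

5

A month has five Mondays exactly when Monday falls within its first (length − 28) days.
Jan: 31 days, starts Mon → 5 of Mon, Tue, Wed ✓
Feb: 28 days, starts Thu → 5 of (none)
Mar: 31 days, starts Thu → 5 of Thu, Fri, Sat
Apr: 30 days, starts Sun → 5 of Sun, Mon ✓
May: 31 days, starts Tue → 5 of Tue, Wed, Thu
Jun: 30 days, starts Fri → 5 of Fri, Sat
Jul: 31 days, starts Sun → 5 of Sun, Mon, Tue ✓
Aug: 31 days, starts Wed → 5 of Wed, Thu, Fri
Sep: 30 days, starts Sat → 5 of Sat, Sun
Oct: 31 days, starts Mon → 5 of Mon, Tue, Wed ✓
Nov: 30 days, starts Thu → 5 of Thu, Fri
Dec: 31 days, starts Sat → 5 of Sat, Sun, Mon ✓
Months with five Mondays: Jan, Apr, Jul, Oct, Dec.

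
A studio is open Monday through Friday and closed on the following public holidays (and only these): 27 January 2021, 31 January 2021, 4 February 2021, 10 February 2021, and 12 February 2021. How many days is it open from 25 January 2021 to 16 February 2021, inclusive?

25 January 2021 is a Monday.
That's 23 days from start to end, counting both.
23 = 7 × 3 + 2, so there are 3 full weeks plus 2 extra days.
Each full week contributes 5 weekdays (Mon–Fri): 3 × 5 = 15.
The 2 extra days are Monday, Tuesday — 2 of them qualify.
Total: 15 + 2 = 17.
Holidays: 27 January 2021 (Wed); 31 January 2021 (Sun); 4 February 2021 (Thu); 10 February 2021 (Wed); 12 February 2021 (Fri).
4 of the 5 holidays fall on weekdays; the rest are weekends and were already excluded.
Business days: 17 − 4 = 13.

13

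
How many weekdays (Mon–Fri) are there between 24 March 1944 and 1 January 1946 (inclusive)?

463 weekdays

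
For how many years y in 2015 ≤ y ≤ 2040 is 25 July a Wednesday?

4

Day of week of July 25 in each year:
2015: Sat, 2016: Mon, 2017: Tue, 2018: Wed ✓, 2019: Thu, 2020: Sat, 2021: Sun, 2022: Mon, 2023: Tue, 2024: Thu, 2025: Fri, 2026: Sat, 2027: Sun, 2028: Tue, 2029: Wed ✓, 2030: Thu, 2031: Fri, 2032: Sun, 2033: Mon, 2034: Tue, 2035: Wed ✓, 2036: Fri, 2037: Sat, 2038: Sun, 2039: Mon, 2040: Wed ✓
Wednesdays: 2018, 2029, 2035, 2040.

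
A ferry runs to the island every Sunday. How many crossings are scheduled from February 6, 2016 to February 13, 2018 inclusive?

February 6, 2016 is a Saturday.
That's 739 days from start to end, counting both.
739 = 7 × 105 + 4, so there are 105 full weeks plus 4 extra days.
Each full week contributes one Sunday: 105 so far.
The 4 extra days are Sat, Sun, Mon, Tue — 1 of them qualifies.
Total: 105 + 1 = 106.

106 Sundays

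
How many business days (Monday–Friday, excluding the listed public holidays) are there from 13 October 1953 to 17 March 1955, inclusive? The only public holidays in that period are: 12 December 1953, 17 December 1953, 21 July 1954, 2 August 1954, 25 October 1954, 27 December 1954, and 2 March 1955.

13 October 1953 is a Tuesday.
The range spans 521 days (inclusive of both endpoints).
521 = 7 × 74 + 3, so there are 74 full weeks plus 3 extra days.
Each full week contributes 5 weekdays (Mon–Fri): 74 × 5 = 370.
The 3 extra days are Tuesday, Wednesday, Thursday — 3 of them qualify.
Total: 370 + 3 = 373.
Holidays: 12 December 1953 (Sat); 17 December 1953 (Thu); 21 July 1954 (Wed); 2 August 1954 (Mon); 25 October 1954 (Mon); 27 December 1954 (Mon); 2 March 1955 (Wed).
6 of the 7 holidays fall on weekdays; the rest are weekends and were already excluded.
Business days: 373 − 6 = 367.

367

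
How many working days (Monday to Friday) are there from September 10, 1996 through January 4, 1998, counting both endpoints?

September 10, 1996 is a Tuesday.
From September 10, 1996 to January 4, 1998 is 482 days inclusive.
482 = 7 × 68 + 6, so there are 68 full weeks plus 6 extra days.
Each full week contributes 5 weekdays (Mon–Fri): 68 × 5 = 340.
The 6 extra days are Tue, Wed, Thu, Fri, Sat, Sun — 4 of them qualify.
Total: 340 + 4 = 344.

344 weekdays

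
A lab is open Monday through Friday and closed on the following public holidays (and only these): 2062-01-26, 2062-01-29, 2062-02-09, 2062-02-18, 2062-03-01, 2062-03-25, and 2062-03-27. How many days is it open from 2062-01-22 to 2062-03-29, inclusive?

2062-01-22 is a Sunday.
That's 67 days from start to end, counting both.
67 = 7 × 9 + 4, so there are 9 full weeks plus 4 extra days.
Each full week contributes 5 weekdays (Mon–Fri): 9 × 5 = 45.
The 4 extra days are Sun, Mon, Tue, Wed — 3 of them qualify.
Total: 45 + 3 = 48.
Holidays: 2062-01-26 (Thu); 2062-01-29 (Sun); 2062-02-09 (Thu); 2062-02-18 (Sat); 2062-03-01 (Wed); 2062-03-25 (Sat); 2062-03-27 (Mon).
4 of the 7 holidays fall on weekdays; the rest are weekends and were already excluded.
Business days: 48 − 4 = 44.

44 working days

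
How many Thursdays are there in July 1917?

4

1 July 1917 is a Sunday.
That's 31 days from start to end, counting both.
31 = 7 × 4 + 3, so there are 4 full weeks plus 3 extra days.
Each full week contributes one Thursday: 4 so far.
The 3 extra days are Sun, Mon, Tue — none qualify.
Total: 4 + 0 = 4.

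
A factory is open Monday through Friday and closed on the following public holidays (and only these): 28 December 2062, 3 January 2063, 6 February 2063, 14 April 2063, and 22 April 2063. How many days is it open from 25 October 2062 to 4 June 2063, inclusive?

156 working days

25 October 2062 is a Wednesday.
The range spans 223 days (inclusive of both endpoints).
223 = 7 × 31 + 6, so there are 31 full weeks plus 6 extra days.
Each full week contributes 5 weekdays (Mon–Fri): 31 × 5 = 155.
The 6 extra days are Wed, Thu, Fri, Sat, Sun, Mon — 4 of them qualify.
Total: 155 + 4 = 159.
Holidays: 28 December 2062 (Thu); 3 January 2063 (Wed); 6 February 2063 (Tue); 14 April 2063 (Sat); 22 April 2063 (Sun).
3 of the 5 holidays fall on weekdays; the rest are weekends and were already excluded.
Business days: 159 − 3 = 156.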